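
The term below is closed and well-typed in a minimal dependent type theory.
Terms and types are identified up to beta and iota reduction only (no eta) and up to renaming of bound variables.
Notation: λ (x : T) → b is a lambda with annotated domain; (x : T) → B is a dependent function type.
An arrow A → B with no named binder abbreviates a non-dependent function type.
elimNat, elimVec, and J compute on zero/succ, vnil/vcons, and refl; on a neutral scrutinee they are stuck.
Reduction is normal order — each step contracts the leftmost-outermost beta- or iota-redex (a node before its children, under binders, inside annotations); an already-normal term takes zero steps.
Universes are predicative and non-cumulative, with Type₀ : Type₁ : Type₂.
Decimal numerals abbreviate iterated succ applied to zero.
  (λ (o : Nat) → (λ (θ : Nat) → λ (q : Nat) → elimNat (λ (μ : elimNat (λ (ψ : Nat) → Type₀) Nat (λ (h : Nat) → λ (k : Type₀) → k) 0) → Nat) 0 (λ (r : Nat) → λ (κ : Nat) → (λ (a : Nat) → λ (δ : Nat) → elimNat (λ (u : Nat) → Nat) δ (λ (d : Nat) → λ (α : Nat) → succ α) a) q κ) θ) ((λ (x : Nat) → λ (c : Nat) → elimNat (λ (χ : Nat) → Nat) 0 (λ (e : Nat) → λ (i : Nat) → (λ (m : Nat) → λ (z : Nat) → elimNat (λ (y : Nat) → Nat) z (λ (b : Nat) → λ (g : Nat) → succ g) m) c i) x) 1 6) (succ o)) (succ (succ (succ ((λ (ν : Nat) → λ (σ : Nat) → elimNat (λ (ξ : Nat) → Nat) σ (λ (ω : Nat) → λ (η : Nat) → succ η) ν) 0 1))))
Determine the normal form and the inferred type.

resulting normal form:
  30
type:
  Nat
observation: 71 normal-order steps separate the term from its normal form.


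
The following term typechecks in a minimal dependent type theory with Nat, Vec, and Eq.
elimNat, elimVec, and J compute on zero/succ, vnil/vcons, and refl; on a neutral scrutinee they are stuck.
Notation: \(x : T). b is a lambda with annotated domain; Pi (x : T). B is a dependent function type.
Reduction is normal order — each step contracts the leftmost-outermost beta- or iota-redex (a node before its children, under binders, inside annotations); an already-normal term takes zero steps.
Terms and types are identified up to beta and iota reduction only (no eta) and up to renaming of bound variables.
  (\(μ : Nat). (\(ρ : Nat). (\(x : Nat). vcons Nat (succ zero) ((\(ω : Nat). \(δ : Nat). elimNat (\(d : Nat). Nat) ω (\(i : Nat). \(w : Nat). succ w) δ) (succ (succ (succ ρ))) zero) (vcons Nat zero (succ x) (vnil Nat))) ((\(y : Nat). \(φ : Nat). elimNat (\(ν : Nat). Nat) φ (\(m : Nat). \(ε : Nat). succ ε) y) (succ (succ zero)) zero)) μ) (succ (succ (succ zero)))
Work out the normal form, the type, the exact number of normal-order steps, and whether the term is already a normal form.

normal form:
  vcons Nat (succ zero) (succ (succ (succ (succ (succ (succ zero)))))) (vcons Nat zero (succ (succ (succ zero))) (vnil Nat))
type:
  Vec Nat (succ (succ zero))
reduction steps (normal order): 15
term was already normal: no
first contracted redex: a beta-redex


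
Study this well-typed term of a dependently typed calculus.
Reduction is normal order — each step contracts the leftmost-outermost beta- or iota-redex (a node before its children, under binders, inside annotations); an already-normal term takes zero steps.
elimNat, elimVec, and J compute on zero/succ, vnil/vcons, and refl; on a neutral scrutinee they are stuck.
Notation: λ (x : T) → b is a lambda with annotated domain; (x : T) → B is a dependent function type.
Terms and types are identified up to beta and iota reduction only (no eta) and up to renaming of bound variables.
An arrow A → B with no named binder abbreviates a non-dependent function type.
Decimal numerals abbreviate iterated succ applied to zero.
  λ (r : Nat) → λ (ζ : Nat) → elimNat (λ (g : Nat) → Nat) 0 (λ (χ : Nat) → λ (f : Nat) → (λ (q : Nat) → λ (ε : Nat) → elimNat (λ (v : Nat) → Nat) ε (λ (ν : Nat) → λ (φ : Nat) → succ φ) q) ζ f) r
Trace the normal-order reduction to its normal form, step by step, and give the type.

normal-order reduction sequence:
  λ (r : Nat) → λ (ζ : Nat) → elimNat (λ (g : Nat) → Nat) 0 (λ (χ : Nat) → λ (f : Nat) → (λ (q : Nat) → λ (ε : Nat) → elimNat (λ (v : Nat) → Nat) ε (λ (ν : Nat) → λ (φ : Nat) → succ φ) q) ζ f) r
  ~> λ (r : Nat) → λ (ζ : Nat) → elimNat (λ (g : Nat) → Nat) 0 (λ (χ : Nat) → λ (f : Nat) → (λ (q : Nat) → elimNat (λ (ε : Nat) → Nat) q (λ (v : Nat) → λ (ν : Nat) → succ ν) ζ) f) r
  ~> λ (r : Nat) → λ (ζ : Nat) → elimNat (λ (g : Nat) → Nat) 0 (λ (χ : Nat) → λ (f : Nat) → elimNat (λ (q : Nat) → Nat) f (λ (ε : Nat) → λ (v : Nat) → succ v) ζ) r
type:
  Nat → Nat → Nat


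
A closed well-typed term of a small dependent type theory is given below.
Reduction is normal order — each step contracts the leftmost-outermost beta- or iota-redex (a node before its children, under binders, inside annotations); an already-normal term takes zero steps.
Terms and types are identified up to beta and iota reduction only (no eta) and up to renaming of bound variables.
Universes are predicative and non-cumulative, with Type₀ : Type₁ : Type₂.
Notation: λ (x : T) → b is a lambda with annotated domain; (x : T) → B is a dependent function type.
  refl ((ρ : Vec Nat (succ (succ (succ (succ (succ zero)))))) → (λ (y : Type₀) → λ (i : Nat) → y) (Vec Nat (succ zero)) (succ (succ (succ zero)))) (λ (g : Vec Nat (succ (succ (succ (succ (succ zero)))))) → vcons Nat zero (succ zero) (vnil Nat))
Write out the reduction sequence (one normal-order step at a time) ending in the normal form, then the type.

normal-order reduction:
  refl ((ρ : Vec Nat (succ (succ (succ (succ (succ zero)))))) → (λ (y : Type₀) → λ (i : Nat) → y) (Vec Nat (succ zero)) (succ (succ (succ zero)))) (λ (g : Vec Nat (succ (succ (succ (succ (succ zero)))))) → vcons Nat zero (succ zero) (vnil Nat))
  ~> refl ((ρ : Vec Nat (succ (succ (succ (succ (succ zero)))))) → (λ (y : Nat) → Vec Nat (succ zero)) (succ (succ (succ zero)))) (λ (i : Vec Nat (succ (succ (succ (succ (succ zero)))))) → vcons Nat zero (succ zero) (vnil Nat))
  ~> refl ((ρ : Vec Nat (succ (succ (succ (succ (succ zero)))))) → Vec Nat (succ zero)) (λ (y : Vec Nat (succ (succ (succ (succ (succ zero)))))) → vcons Nat zero (succ zero) (vnil Nat))
type:
  Eq ((ρ : Vec Nat (succ (succ (succ (succ (succ zero)))))) → Vec Nat (succ zero)) (λ (y : Vec Nat (succ (succ (succ (succ (succ zero)))))) → vcons Nat zero (succ zero) (vnil Nat)) (λ (i : Vec Nat (succ (succ (succ (succ (succ zero)))))) → vcons Nat zero (succ zero) (vnil Nat))


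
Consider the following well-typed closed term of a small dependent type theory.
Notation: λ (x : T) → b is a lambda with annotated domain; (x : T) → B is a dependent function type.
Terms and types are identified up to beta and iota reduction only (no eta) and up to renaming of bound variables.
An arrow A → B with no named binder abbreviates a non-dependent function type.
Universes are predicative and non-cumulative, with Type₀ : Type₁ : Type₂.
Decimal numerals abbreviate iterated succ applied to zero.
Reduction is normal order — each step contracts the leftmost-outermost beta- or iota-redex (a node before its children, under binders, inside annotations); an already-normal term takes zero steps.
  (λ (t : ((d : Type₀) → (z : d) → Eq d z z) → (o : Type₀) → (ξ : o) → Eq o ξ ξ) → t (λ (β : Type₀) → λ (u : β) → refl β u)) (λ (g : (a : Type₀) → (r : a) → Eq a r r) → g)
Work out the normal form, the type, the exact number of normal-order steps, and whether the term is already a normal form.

reduced normal form:
  λ (t : Type₀) → λ (d : t) → refl t d
the term's type:
  (t : Type₀) → (d : t) → Eq t d d
steps to reach normal form (normal order): 2
already normal: no
first redex: a beta-redex


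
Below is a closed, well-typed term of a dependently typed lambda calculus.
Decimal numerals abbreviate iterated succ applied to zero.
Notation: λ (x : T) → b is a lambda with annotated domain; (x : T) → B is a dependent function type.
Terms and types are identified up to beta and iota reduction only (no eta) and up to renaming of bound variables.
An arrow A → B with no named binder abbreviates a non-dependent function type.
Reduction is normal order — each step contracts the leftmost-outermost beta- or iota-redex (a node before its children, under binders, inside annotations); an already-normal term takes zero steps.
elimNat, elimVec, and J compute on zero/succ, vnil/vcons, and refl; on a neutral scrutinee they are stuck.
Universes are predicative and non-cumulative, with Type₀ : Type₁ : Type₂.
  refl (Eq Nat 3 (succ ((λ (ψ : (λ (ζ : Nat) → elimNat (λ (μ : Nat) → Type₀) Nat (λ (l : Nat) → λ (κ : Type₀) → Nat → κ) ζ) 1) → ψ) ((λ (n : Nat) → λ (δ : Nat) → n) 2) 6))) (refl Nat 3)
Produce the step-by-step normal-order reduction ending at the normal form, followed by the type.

reduction (normal order):
  refl (Eq Nat 3 (succ ((λ (ψ : (λ (ζ : Nat) → elimNat (λ (μ : Nat) → Type₀) Nat (λ (l : Nat) → λ (κ : Type₀) → Nat → κ) ζ) 1) → ψ) ((λ (n : Nat) → λ (δ : Nat) → n) 2) 6))) (refl Nat 3)
  ~> refl (Eq Nat 3 (succ ((λ (ψ : Nat) → λ (ζ : Nat) → ψ) 2 6))) (refl Nat 3)
  ~> refl (Eq Nat 3 (succ ((λ (ψ : Nat) → 2) 6))) (refl Nat 3)
  ~> refl (Eq Nat 3 3) (refl Nat 3)
type:
  Eq (Eq Nat 3 3) (refl Nat 3) (refl Nat 3)


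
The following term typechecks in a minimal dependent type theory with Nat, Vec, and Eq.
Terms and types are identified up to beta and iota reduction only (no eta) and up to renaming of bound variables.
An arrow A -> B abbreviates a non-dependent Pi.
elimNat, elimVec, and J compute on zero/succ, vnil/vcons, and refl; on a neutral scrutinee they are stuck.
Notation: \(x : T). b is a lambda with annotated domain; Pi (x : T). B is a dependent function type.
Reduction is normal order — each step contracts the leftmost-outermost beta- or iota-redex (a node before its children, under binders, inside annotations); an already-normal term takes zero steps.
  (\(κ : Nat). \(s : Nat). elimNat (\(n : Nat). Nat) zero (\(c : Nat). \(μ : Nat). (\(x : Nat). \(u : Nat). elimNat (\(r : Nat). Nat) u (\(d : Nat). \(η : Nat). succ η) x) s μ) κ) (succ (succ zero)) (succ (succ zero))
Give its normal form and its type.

resulting normal form:
  succ (succ (succ (succ zero)))
the term's type:
  Nat
observation: the term reaches its normal form after 27 normal-order steps.


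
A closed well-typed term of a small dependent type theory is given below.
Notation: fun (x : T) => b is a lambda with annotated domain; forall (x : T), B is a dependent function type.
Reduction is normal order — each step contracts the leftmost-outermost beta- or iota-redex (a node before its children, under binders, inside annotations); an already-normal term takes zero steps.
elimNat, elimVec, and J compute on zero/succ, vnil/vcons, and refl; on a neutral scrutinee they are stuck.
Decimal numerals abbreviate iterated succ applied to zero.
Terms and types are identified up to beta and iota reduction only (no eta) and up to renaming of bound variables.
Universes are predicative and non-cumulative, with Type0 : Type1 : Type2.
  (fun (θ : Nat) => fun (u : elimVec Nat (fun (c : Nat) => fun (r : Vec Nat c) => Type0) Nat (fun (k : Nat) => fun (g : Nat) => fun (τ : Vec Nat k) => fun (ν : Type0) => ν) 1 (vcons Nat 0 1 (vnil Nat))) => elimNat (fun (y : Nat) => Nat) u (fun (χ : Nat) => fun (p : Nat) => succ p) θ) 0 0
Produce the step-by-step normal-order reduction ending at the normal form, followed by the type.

normal-order reduction:
  (fun (θ : Nat) => fun (u : elimVec Nat (fun (c : Nat) => fun (r : Vec Nat c) => Type0) Nat (fun (k : Nat) => fun (g : Nat) => fun (τ : Vec Nat k) => fun (ν : Type0) => ν) 1 (vcons Nat 0 1 (vnil Nat))) => elimNat (fun (y : Nat) => Nat) u (fun (χ : Nat) => fun (p : Nat) => succ p) θ) 0 0
  ~> (fun (θ : elimVec Nat (fun (u : Nat) => fun (c : Vec Nat u) => Type0) Nat (fun (r : Nat) => fun (k : Nat) => fun (g : Vec Nat r) => fun (τ : Type0) => τ) 1 (vcons Nat 0 1 (vnil Nat))) => elimNat (fun (ν : Nat) => Nat) θ (fun (y : Nat) => fun (χ : Nat) => succ χ) 0) 0
  ~> elimNat (fun (θ : Nat) => Nat) 0 (fun (u : Nat) => fun (c : Nat) => succ c) 0
  ~> 0
the term's type:
  Nat


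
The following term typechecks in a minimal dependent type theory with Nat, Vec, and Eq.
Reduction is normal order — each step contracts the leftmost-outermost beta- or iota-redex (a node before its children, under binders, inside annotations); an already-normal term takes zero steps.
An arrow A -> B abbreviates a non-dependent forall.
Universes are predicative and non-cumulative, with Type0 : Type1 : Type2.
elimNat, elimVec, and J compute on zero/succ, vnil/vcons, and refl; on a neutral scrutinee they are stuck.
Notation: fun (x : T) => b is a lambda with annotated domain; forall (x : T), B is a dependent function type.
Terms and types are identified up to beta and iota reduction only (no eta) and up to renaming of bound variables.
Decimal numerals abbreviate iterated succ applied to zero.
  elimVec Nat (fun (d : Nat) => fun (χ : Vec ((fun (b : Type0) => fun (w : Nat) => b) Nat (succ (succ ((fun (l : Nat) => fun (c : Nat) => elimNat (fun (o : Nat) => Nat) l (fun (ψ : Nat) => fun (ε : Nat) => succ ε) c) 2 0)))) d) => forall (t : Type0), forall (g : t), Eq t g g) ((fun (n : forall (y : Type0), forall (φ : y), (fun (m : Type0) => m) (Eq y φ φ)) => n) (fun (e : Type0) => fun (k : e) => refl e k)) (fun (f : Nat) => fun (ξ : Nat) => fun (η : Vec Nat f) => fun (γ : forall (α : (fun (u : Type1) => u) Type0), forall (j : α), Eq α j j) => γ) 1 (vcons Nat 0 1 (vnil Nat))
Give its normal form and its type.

normal form:
  fun (d : Type0) => fun (χ : d) => refl d χ
type:
  forall (d : Type0), forall (χ : d), Eq d χ χ
observation: the term reaches its normal form after 7 normal-order steps.


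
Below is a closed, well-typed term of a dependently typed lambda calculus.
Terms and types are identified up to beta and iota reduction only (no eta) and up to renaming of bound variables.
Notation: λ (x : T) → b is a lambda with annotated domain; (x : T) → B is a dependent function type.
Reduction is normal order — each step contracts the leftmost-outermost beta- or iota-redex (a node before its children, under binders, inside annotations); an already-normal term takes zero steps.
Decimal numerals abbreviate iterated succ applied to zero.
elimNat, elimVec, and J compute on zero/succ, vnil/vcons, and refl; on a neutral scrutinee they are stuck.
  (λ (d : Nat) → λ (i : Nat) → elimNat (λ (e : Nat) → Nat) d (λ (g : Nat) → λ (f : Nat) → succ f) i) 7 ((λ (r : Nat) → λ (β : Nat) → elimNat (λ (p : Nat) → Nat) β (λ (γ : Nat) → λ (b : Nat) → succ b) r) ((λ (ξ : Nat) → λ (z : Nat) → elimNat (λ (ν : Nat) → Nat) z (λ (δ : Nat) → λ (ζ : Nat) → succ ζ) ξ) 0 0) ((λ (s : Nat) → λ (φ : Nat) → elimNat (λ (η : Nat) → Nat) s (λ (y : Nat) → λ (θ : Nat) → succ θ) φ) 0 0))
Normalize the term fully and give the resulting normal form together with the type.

resulting normal form:
  7
the term's type:
  Nat
observation: 12 normal-order steps separate the term from its normal form.


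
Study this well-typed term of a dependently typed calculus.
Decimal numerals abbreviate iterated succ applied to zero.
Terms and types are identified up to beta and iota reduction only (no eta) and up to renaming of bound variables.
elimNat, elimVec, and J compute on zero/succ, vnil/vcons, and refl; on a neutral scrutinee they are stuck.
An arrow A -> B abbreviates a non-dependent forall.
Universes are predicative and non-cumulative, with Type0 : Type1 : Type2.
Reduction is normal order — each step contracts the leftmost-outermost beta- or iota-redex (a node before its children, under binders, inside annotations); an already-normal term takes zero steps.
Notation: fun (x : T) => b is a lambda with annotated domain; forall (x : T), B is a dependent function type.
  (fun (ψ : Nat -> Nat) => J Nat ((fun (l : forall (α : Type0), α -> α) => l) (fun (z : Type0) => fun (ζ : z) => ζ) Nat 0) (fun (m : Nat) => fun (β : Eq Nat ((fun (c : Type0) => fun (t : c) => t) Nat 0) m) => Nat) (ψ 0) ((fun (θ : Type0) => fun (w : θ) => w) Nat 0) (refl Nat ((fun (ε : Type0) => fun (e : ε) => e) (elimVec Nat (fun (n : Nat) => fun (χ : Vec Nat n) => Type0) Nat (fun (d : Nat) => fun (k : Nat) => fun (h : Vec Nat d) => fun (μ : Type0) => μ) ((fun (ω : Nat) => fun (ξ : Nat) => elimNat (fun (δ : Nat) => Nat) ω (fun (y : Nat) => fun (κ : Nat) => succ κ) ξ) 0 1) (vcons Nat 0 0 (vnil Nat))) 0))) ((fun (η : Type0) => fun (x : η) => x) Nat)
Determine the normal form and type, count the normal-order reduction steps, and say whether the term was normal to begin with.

reduced normal form:
  0
type:
  Nat
steps to reach normal form (normal order): 4
term was already normal: no
first redex: a beta-redex


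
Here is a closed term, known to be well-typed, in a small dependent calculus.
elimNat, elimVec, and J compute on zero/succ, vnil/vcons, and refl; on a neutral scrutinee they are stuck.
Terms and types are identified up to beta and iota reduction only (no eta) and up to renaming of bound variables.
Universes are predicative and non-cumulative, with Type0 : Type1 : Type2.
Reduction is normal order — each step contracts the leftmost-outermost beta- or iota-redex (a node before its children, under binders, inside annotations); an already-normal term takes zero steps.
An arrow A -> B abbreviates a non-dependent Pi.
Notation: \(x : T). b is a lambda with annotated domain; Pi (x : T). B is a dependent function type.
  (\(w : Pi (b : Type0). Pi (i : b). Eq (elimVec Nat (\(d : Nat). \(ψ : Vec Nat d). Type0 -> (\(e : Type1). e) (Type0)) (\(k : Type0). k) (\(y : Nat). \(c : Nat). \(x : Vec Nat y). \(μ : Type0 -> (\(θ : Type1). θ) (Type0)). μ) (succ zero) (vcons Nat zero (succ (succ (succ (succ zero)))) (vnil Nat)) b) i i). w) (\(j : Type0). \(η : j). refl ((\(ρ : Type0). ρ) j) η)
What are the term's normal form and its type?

normal form:
  \(w : Type0). \(b : w). refl w b
type:
  Pi (w : Type0). Pi (b : w). Eq w b b
observation: normalization takes exactly 2 steps under the normal-order strategy.


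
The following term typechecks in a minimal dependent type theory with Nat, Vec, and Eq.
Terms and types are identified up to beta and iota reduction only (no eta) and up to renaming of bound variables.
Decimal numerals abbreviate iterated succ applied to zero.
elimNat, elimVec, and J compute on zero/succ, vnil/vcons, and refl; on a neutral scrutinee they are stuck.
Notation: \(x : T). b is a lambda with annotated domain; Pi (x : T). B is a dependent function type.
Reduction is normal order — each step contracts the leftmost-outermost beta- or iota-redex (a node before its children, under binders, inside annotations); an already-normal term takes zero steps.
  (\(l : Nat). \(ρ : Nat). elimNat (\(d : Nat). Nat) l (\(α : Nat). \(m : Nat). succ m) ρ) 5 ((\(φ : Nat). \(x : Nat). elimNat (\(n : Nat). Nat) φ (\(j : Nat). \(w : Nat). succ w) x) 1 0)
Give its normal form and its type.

normal form:
  6
type:
  Nat


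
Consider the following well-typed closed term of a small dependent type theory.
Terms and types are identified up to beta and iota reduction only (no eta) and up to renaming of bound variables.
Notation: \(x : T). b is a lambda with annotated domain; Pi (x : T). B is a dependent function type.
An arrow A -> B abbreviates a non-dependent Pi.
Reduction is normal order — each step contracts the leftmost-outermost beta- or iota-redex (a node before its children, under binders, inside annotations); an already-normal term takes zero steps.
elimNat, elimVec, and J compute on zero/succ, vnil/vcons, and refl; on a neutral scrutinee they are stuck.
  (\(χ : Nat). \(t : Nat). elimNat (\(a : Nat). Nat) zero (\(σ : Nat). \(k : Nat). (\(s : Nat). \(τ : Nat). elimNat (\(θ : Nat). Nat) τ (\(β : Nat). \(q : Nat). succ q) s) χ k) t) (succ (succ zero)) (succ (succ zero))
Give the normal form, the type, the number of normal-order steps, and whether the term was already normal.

reduced normal form:
  succ (succ (succ (succ zero)))
the term's type:
  Nat
reduction steps (normal order): 27
started in normal form: no
first redex: a beta-redex


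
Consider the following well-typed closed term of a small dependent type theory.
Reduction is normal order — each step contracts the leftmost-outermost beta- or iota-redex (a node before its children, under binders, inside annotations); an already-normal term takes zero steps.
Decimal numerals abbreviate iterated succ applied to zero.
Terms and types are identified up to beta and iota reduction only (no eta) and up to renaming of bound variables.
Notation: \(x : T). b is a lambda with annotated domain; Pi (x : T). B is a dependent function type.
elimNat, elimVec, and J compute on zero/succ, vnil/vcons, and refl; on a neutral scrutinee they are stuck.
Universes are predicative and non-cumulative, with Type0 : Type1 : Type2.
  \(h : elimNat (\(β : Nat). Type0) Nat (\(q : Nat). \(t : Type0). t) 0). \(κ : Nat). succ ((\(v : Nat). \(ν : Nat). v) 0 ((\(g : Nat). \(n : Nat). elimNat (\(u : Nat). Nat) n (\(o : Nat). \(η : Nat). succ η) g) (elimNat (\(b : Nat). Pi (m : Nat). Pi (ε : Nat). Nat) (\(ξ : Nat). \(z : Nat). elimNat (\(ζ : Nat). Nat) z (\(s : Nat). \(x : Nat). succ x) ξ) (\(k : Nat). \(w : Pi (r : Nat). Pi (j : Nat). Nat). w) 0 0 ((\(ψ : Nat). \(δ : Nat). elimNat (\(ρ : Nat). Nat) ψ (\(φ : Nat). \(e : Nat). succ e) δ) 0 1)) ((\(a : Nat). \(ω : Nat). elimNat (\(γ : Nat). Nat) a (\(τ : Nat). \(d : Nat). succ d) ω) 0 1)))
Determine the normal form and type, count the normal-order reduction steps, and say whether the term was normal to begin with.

normal form:
  \(h : Nat). \(β : Nat). 1
type:
  Pi (h : Nat). Pi (β : Nat). Nat
normal-order step count: 3
already normal: no
first redex: an elimNat iota-redex


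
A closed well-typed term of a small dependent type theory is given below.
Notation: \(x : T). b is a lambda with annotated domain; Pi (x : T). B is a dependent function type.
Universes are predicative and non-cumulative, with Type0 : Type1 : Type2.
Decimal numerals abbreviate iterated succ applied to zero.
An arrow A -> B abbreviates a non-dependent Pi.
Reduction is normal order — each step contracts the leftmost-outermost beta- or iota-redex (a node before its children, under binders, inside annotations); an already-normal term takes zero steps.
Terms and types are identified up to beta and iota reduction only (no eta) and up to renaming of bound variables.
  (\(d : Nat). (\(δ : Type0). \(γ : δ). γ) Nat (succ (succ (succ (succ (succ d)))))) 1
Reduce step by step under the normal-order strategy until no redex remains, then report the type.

normal-order reduction sequence:
  (\(d : Nat). (\(δ : Type0). \(γ : δ). γ) Nat (succ (succ (succ (succ (succ d)))))) 1
  ~> (\(d : Type0). \(δ : d). δ) Nat 6
  ~> (\(d : Nat). d) 6
  ~> 6
inferred type:
  Nat


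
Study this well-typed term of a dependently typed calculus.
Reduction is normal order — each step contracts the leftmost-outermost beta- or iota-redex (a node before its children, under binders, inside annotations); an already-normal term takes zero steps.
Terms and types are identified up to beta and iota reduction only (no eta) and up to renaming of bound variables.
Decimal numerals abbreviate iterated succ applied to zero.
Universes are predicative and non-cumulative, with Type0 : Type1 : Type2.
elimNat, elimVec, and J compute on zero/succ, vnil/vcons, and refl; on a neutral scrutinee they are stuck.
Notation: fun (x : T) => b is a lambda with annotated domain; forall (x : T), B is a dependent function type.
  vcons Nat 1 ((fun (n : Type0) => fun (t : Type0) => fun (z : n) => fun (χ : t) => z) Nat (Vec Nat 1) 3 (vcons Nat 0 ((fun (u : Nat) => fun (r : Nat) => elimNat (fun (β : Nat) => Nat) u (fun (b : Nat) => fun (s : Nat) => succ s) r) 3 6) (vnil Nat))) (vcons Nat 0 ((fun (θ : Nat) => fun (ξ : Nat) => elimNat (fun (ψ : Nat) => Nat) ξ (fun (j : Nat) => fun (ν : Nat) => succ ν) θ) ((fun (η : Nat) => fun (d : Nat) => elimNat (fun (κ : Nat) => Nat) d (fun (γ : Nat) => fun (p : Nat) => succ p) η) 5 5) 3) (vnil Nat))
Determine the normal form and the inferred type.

resulting normal form:
  vcons Nat 1 3 (vcons Nat 0 13 (vnil Nat))
inferred type:
  Vec Nat 2


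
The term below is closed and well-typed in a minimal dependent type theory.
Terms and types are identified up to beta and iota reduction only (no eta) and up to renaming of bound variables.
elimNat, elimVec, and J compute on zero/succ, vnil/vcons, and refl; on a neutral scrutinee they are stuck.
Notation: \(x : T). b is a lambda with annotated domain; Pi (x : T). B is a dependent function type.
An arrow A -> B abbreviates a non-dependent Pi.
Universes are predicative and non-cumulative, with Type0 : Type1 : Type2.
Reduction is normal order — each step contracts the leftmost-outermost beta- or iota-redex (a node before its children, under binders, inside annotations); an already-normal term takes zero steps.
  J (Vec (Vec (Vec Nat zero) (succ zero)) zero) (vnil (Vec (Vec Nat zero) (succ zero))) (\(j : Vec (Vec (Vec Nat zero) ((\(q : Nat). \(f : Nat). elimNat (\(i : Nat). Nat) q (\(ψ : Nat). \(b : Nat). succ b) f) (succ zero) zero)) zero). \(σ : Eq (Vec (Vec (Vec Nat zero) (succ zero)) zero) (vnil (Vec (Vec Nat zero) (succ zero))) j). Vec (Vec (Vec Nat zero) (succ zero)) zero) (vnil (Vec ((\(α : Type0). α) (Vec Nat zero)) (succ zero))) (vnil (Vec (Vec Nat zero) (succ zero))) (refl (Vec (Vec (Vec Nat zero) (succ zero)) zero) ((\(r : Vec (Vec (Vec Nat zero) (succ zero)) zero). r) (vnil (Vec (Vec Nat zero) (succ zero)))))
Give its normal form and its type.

reduced normal form:
  vnil (Vec (Vec Nat zero) (succ zero))
the term's type:
  Vec (Vec (Vec Nat zero) (succ zero)) zero
observation: contracting a J iota-redex first, the term normalizes in 2 steps.


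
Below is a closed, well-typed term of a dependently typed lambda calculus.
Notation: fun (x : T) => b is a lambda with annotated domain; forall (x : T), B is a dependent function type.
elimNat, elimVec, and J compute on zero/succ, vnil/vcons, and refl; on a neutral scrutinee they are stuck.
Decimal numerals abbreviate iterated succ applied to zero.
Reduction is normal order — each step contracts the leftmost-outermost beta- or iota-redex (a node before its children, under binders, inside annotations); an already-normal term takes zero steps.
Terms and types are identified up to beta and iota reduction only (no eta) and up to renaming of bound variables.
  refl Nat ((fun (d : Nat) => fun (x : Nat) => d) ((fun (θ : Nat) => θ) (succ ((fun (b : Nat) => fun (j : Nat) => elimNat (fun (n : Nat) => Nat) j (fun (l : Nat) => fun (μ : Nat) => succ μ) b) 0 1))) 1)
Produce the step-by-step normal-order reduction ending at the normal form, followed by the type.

normal-order reduction:
  refl Nat ((fun (d : Nat) => fun (x : Nat) => d) ((fun (θ : Nat) => θ) (succ ((fun (b : Nat) => fun (j : Nat) => elimNat (fun (n : Nat) => Nat) j (fun (l : Nat) => fun (μ : Nat) => succ μ) b) 0 1))) 1)
  ~> refl Nat ((fun (d : Nat) => (fun (x : Nat) => x) (succ ((fun (θ : Nat) => fun (b : Nat) => elimNat (fun (j : Nat) => Nat) b (fun (n : Nat) => fun (l : Nat) => succ l) θ) 0 1))) 1)
  ~> refl Nat ((fun (d : Nat) => d) (succ ((fun (x : Nat) => fun (θ : Nat) => elimNat (fun (b : Nat) => Nat) θ (fun (j : Nat) => fun (n : Nat) => succ n) x) 0 1)))
  ~> refl Nat (succ ((fun (d : Nat) => fun (x : Nat) => elimNat (fun (θ : Nat) => Nat) x (fun (b : Nat) => fun (j : Nat) => succ j) d) 0 1))
  ~> refl Nat (succ ((fun (d : Nat) => elimNat (fun (x : Nat) => Nat) d (fun (θ : Nat) => fun (b : Nat) => succ b) 0) 1))
  ~> refl Nat (succ (elimNat (fun (d : Nat) => Nat) 1 (fun (x : Nat) => fun (θ : Nat) => succ θ) 0))
  ~> refl Nat 2
type:
  Eq Nat 2 2


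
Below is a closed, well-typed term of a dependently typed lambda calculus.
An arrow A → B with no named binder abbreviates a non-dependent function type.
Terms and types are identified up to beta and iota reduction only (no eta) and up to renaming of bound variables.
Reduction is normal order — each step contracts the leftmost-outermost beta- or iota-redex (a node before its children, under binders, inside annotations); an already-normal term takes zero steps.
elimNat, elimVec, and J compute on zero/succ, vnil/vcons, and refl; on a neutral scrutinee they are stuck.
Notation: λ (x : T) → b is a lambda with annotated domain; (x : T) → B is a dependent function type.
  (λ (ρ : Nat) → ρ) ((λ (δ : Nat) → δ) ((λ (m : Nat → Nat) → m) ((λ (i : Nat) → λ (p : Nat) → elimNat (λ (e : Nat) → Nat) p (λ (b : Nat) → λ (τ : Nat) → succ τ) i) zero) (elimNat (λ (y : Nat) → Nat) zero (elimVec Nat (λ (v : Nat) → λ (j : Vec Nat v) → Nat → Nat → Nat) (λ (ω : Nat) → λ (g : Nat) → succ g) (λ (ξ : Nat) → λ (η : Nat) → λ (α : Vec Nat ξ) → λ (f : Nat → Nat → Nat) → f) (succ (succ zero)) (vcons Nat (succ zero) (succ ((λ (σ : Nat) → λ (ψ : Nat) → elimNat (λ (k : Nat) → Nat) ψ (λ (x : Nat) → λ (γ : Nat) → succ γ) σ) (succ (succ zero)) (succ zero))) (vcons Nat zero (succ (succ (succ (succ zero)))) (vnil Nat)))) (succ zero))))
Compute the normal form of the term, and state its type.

reduced normal form:
  succ zero
inferred type:
  Nat
observation: 21 normal-order steps separate the term from its normal form.


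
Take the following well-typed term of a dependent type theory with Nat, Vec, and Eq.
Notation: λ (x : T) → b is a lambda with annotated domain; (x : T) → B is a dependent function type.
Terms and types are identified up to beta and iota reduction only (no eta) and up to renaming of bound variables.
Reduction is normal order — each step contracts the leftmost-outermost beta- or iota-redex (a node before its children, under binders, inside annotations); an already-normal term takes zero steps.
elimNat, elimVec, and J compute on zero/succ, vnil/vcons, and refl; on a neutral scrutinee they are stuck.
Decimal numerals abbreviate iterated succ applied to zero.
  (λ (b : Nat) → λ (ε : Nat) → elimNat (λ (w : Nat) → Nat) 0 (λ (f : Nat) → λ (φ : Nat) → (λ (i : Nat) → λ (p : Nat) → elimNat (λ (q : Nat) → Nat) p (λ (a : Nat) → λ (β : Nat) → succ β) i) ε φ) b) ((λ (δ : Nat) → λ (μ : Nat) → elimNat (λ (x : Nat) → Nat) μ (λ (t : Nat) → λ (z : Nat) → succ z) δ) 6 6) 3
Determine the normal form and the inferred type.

resulting normal form:
  36
type:
  Nat
observation: normalization takes exactly 72 steps under the normal-order strategy.


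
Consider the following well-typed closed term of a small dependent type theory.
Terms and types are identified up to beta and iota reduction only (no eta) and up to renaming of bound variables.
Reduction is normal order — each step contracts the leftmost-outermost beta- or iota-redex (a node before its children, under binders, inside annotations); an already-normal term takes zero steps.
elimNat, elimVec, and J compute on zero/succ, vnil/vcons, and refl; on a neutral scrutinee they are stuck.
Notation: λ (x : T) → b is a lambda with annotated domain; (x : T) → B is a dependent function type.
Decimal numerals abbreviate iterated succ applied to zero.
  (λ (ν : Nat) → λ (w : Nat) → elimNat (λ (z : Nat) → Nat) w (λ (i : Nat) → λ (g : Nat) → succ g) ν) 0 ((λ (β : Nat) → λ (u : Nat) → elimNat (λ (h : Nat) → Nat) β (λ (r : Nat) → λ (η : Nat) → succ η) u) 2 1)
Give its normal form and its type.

normal form:
  3
type:
  Nat


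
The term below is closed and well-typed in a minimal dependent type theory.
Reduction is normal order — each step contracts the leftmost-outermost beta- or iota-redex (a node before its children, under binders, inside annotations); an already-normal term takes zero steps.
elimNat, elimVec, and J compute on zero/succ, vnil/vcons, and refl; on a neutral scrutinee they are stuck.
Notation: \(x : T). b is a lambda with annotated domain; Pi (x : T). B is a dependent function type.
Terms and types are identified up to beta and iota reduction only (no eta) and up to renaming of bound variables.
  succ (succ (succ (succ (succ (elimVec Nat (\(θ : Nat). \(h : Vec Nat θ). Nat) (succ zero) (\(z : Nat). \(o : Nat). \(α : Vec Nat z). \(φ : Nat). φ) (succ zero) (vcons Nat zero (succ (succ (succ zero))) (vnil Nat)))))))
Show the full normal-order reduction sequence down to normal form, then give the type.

normal-order reduction sequence:
  succ (succ (succ (succ (succ (elimVec Nat (\(θ : Nat). \(h : Vec Nat θ). Nat) (succ zero) (\(z : Nat). \(o : Nat). \(α : Vec Nat z). \(φ : Nat). φ) (succ zero) (vcons Nat zero (succ (succ (succ zero))) (vnil Nat)))))))
  ~> succ (succ (succ (succ (succ ((\(θ : Nat). \(h : Nat). \(z : Vec Nat θ). \(o : Nat). o) zero (succ (succ (succ zero))) (vnil Nat) (elimVec Nat (\(α : Nat). \(φ : Vec Nat α). Nat) (succ zero) (\(p : Nat). \(ζ : Nat). \(a : Vec Nat p). \(e : Nat). e) zero (vnil Nat)))))))
  ~> succ (succ (succ (succ (succ ((\(θ : Nat). \(h : Vec Nat zero). \(z : Nat). z) (succ (succ (succ zero))) (vnil Nat) (elimVec Nat (\(o : Nat). \(α : Vec Nat o). Nat) (succ zero) (\(φ : Nat). \(p : Nat). \(ζ : Vec Nat φ). \(a : Nat). a) zero (vnil Nat)))))))
  ~> succ (succ (succ (succ (succ ((\(θ : Vec Nat zero). \(h : Nat). h) (vnil Nat) (elimVec Nat (\(z : Nat). \(o : Vec Nat z). Nat) (succ zero) (\(α : Nat). \(φ : Nat). \(p : Vec Nat α). \(ζ : Nat). ζ) zero (vnil Nat)))))))
  ~> succ (succ (succ (succ (succ ((\(θ : Nat). θ) (elimVec Nat (\(h : Nat). \(z : Vec Nat h). Nat) (succ zero) (\(o : Nat). \(α : Nat). \(φ : Vec Nat o). \(p : Nat). p) zero (vnil Nat)))))))
  ~> succ (succ (succ (succ (succ (elimVec Nat (\(θ : Nat). \(h : Vec Nat θ). Nat) (succ zero) (\(z : Nat). \(o : Nat). \(α : Vec Nat z). \(φ : Nat). φ) zero (vnil Nat))))))
  ~> succ (succ (succ (succ (succ (succ zero)))))
the term's type:
  Nat


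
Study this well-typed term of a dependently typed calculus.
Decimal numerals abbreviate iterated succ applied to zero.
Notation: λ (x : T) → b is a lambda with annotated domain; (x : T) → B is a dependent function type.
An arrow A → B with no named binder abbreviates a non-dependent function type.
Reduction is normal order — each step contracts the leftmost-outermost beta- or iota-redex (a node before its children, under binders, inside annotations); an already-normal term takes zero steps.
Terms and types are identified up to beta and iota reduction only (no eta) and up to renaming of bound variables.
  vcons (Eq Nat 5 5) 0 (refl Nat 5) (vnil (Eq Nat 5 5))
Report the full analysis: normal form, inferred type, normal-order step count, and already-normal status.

resulting normal form:
  vcons (Eq Nat 5 5) 0 (refl Nat 5) (vnil (Eq Nat 5 5))
type:
  Vec (Eq Nat 5 5) 1
normal-order step count: 0
term was already normal: yes


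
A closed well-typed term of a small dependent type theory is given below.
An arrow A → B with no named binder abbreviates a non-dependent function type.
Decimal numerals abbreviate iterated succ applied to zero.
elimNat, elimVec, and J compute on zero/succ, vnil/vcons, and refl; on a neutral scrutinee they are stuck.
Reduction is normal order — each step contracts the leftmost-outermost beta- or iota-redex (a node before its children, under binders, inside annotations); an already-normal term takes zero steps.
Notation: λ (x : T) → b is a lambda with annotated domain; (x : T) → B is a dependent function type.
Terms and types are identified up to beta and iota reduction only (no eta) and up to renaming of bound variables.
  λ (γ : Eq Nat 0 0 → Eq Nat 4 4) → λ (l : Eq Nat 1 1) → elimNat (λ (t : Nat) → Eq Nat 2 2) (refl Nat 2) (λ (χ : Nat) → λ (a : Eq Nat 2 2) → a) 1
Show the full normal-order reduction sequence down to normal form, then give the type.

normal-order reduction sequence:
  λ (γ : Eq Nat 0 0 → Eq Nat 4 4) → λ (l : Eq Nat 1 1) → elimNat (λ (t : Nat) → Eq Nat 2 2) (refl Nat 2) (λ (χ : Nat) → λ (a : Eq Nat 2 2) → a) 1
  ~> λ (γ : Eq Nat 0 0 → Eq Nat 4 4) → λ (l : Eq Nat 1 1) → (λ (t : Nat) → λ (χ : Eq Nat 2 2) → χ) 0 (elimNat (λ (a : Nat) → Eq Nat 2 2) (refl Nat 2) (λ (h : Nat) → λ (k : Eq Nat 2 2) → k) 0)
  ~> λ (γ : Eq Nat 0 0 → Eq Nat 4 4) → λ (l : Eq Nat 1 1) → (λ (t : Eq Nat 2 2) → t) (elimNat (λ (χ : Nat) → Eq Nat 2 2) (refl Nat 2) (λ (a : Nat) → λ (h : Eq Nat 2 2) → h) 0)
  ~> λ (γ : Eq Nat 0 0 → Eq Nat 4 4) → λ (l : Eq Nat 1 1) → elimNat (λ (t : Nat) → Eq Nat 2 2) (refl Nat 2) (λ (χ : Nat) → λ (a : Eq Nat 2 2) → a) 0
  ~> λ (γ : Eq Nat 0 0 → Eq Nat 4 4) → λ (l : Eq Nat 1 1) → refl Nat 2
type:
  (Eq Nat 0 0 → Eq Nat 4 4) → Eq Nat 1 1 → Eq Nat 2 2


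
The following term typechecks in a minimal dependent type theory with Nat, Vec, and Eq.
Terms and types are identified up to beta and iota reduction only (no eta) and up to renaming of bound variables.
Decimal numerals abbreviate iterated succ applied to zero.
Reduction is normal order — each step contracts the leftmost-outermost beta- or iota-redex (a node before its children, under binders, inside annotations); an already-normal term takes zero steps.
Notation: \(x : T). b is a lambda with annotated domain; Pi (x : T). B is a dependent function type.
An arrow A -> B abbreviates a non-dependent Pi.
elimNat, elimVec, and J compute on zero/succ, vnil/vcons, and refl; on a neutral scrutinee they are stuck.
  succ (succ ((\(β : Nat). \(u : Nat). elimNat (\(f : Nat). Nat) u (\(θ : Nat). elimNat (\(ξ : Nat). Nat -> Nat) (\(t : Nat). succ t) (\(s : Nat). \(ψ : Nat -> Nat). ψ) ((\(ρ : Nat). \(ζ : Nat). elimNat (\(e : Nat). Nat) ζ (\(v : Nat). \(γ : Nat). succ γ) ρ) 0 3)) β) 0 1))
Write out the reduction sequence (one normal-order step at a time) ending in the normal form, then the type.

reduction (normal order):
  succ (succ ((\(β : Nat). \(u : Nat). elimNat (\(f : Nat). Nat) u (\(θ : Nat). elimNat (\(ξ : Nat). Nat -> Nat) (\(t : Nat). succ t) (\(s : Nat). \(ψ : Nat -> Nat). ψ) ((\(ρ : Nat). \(ζ : Nat). elimNat (\(e : Nat). Nat) ζ (\(v : Nat). \(γ : Nat). succ γ) ρ) 0 3)) β) 0 1))
  ~> succ (succ ((\(β : Nat). elimNat (\(u : Nat). Nat) β (\(f : Nat). elimNat (\(θ : Nat). Nat -> Nat) (\(ξ : Nat). succ ξ) (\(t : Nat). \(s : Nat -> Nat). s) ((\(ψ : Nat). \(ρ : Nat). elimNat (\(ζ : Nat). Nat) ρ (\(e : Nat). \(v : Nat). succ v) ψ) 0 3)) 0) 1))
  ~> succ (succ (elimNat (\(β : Nat). Nat) 1 (\(u : Nat). elimNat (\(f : Nat). Nat -> Nat) (\(θ : Nat). succ θ) (\(ξ : Nat). \(t : Nat -> Nat). t) ((\(s : Nat). \(ψ : Nat). elimNat (\(ρ : Nat). Nat) ψ (\(ζ : Nat). \(e : Nat). succ e) s) 0 3)) 0))
  ~> 3
type:
  Nat


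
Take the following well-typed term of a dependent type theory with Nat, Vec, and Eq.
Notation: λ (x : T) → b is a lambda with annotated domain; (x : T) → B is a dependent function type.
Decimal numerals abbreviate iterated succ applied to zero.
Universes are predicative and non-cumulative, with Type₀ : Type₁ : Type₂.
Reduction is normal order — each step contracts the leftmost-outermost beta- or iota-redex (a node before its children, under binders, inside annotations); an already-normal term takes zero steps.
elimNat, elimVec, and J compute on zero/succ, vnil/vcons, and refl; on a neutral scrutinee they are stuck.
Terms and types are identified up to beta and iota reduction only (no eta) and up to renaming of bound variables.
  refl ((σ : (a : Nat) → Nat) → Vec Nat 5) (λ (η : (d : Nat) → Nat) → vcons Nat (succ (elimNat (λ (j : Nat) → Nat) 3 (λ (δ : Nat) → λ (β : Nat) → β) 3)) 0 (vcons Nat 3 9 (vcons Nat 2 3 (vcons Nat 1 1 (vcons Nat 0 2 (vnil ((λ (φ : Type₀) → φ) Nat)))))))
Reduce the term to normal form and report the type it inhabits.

reduced normal form:
  refl ((σ : (a : Nat) → Nat) → Vec Nat 5) (λ (η : (d : Nat) → Nat) → vcons Nat 4 0 (vcons Nat 3 9 (vcons Nat 2 3 (vcons Nat 1 1 (vcons Nat 0 2 (vnil Nat))))))
inferred type:
  Eq ((σ : (a : Nat) → Nat) → Vec Nat 5) (λ (η : (d : Nat) → Nat) → vcons Nat 4 0 (vcons Nat 3 9 (vcons Nat 2 3 (vcons Nat 1 1 (vcons Nat 0 2 (vnil Nat)))))) (λ (j : (δ : Nat) → Nat) → vcons Nat 4 0 (vcons Nat 3 9 (vcons Nat 2 3 (vcons Nat 1 1 (vcons Nat 0 2 (vnil Nat))))))
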